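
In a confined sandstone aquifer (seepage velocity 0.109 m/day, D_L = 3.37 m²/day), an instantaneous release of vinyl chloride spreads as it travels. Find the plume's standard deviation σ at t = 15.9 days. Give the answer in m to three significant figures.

10.4 m

Dispersive spreading gives a Gaussian with σ² = 2Dt; advection only shifts the center.
σ = √(2 × 3.37 × 15.9) = 10.4 m.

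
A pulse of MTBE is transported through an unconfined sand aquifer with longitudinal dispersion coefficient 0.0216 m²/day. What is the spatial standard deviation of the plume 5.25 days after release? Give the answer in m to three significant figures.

0.476 m

Dispersive spreading gives a Gaussian with σ² = 2Dt; advection only shifts the center.
σ = √(2 × 0.0216 × 5.25) = 0.476 m.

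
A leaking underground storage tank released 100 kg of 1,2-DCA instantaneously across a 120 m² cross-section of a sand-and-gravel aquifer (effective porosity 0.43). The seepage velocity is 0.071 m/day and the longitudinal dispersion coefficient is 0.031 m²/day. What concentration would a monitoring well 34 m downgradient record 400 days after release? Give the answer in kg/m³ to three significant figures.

For an instantaneous plane source, C(x,t) = M/(n_e·A·√(4πDt)) · exp(−(x−vt)²/(4Dt)), with n_e·A the pore (flow) area.
Plume center vt = 0.071 × 400 = 28.4 m, so the well at 34 m is 5.6 m downgradient of the peak.
√(4πDt) = 12.48 m, giving peak height M/(n_e·A·√(4πDt)) = 100/(0.43 × 120 × 12.48) = 0.1553 kg/m³.
(x−vt)²/(4Dt) = (5.6)²/(4 × 0.031 × 400) = 0.6323; exp(−0.6323) = 0.5314.
C = 0.1553 × 0.5314 = 0.0825 kg/m³.

0.0825 kg/m³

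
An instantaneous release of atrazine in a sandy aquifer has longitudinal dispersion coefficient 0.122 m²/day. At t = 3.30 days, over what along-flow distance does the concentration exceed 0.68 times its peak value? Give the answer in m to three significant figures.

1.58 m

The plume is Gaussian with σ = √(2Dt) = √(2 × 0.122 × 3.30) = 0.8973 m.
C/C_peak = exp(−Δx²/(2σ²)) = 0.68 ⇒ Δx = σ·√(−2 ln 0.68) = 0.8973 × 0.8783 = 0.7881 m.
Width = 2Δx = 1.58 m.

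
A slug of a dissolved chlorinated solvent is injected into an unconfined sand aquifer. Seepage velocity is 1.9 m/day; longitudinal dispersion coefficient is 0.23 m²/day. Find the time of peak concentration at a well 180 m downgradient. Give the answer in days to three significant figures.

For the 1D instantaneous-source solution, setting ∂C/∂t = 0 at fixed x gives v²t² + 2Dt − x² = 0, so t = (√(D² + v²x²) − D)/v².
√(D² + v²x²) = √(0.23² + 1.9² × 180²) = 342.0; v² = 3.61.
t = (342.0 − 0.23)/3.61 = 94.7 days (vs. the pure-advection estimate x/v = 94.7 d).

94.7 days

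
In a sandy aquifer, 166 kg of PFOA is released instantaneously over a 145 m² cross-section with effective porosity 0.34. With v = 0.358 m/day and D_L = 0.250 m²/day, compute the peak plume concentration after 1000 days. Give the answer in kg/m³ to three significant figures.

0.0601 kg/m³

The peak of an instantaneous 1D plume sits at x = vt; there the Gaussian factor is 1 and C_max = M/(n_e·A·√(4πDt)), where n_e·A is the pore area the mass is dissolved in.
√(4πDt) = √(4π × 0.250 × 1000) = 56.05 m, so C_max = 166/(0.34 × 145 × 56.05) = 0.0601 kg/m³.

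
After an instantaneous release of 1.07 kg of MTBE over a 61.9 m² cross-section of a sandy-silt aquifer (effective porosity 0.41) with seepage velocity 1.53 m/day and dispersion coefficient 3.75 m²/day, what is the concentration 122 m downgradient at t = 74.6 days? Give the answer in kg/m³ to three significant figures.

0.000673 kg/m³

For an instantaneous plane source, C(x,t) = M/(n_e·A·√(4πDt)) · exp(−(x−vt)²/(4Dt)), with n_e·A the pore (flow) area.
Plume center vt = 1.53 × 74.6 = 114.138 m, so the well at 122 m is 7.862 m downgradient of the peak.
√(4πDt) = 59.29 m, giving peak height M/(n_e·A·√(4πDt)) = 1.07/(0.41 × 61.9 × 59.29) = 0.0007111 kg/m³.
(x−vt)²/(4Dt) = (7.862)²/(4 × 3.75 × 74.6) = 0.05524; exp(−0.05524) = 0.9463.
C = 0.0007111 × 0.9463 = 0.000673 kg/m³.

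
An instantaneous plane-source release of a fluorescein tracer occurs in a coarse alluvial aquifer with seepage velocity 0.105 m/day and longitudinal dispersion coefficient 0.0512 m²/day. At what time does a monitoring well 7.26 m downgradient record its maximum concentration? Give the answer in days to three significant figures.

For the 1D instantaneous-source solution, setting ∂C/∂t = 0 at fixed x gives v²t² + 2Dt − x² = 0, so t = (√(D² + v²x²) − D)/v².
√(D² + v²x²) = √(0.0512² + 0.105² × 7.26²) = 0.7640; v² = 0.011025.
t = (0.7640 − 0.0512)/0.011025 = 64.7 days (vs. the pure-advection estimate x/v = 69.1 d).

64.7 days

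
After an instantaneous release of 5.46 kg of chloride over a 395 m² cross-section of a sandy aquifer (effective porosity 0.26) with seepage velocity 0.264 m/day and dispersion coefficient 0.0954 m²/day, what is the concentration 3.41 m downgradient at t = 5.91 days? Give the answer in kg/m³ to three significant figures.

For an instantaneous plane source, C(x,t) = M/(n_e·A·√(4πDt)) · exp(−(x−vt)²/(4Dt)), with n_e·A the pore (flow) area.
Plume center vt = 0.264 × 5.91 = 1.56024 m, so the well at 3.41 m is 1.84976 m downgradient of the peak.
√(4πDt) = 2.662 m, giving peak height M/(n_e·A·√(4πDt)) = 5.46/(0.26 × 395 × 2.662) = 0.01997 kg/m³.
(x−vt)²/(4Dt) = (1.84976)²/(4 × 0.0954 × 5.91) = 1.517; exp(−1.517) = 0.2194.
C = 0.01997 × 0.2194 = 0.00438 kg/m³.

0.00438 kg/m³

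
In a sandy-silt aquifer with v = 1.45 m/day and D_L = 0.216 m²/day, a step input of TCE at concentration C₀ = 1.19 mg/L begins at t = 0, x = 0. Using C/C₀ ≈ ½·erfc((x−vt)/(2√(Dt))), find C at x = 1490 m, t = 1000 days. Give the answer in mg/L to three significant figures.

0.0323 mg/L

For a continuous step input, C/C₀ ≈ ½·erfc((x−vt)/(2√(Dt))).
vt = 1.45 × 1000 = 1450 m and 2√(Dt) = 2√(0.216 × 1000) = 29.39 m.
Argument (x−vt)/(2√(Dt)) = (1490 − 1450)/29.39 = 1.361; ½·erfc(1.361) = 0.02713.
C = 1.19 × 0.02713 = 0.0323 mg/L.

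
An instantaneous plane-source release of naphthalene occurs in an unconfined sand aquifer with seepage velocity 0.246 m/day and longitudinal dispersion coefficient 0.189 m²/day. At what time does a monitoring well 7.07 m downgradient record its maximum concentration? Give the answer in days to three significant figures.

For the 1D instantaneous-source solution, setting ∂C/∂t = 0 at fixed x gives v²t² + 2Dt − x² = 0, so t = (√(D² + v²x²) − D)/v².
√(D² + v²x²) = √(0.189² + 0.246² × 7.07²) = 1.749; v² = 0.060516.
t = (1.749 − 0.189)/0.060516 = 25.8 days (vs. the pure-advection estimate x/v = 28.7 d).

25.8 days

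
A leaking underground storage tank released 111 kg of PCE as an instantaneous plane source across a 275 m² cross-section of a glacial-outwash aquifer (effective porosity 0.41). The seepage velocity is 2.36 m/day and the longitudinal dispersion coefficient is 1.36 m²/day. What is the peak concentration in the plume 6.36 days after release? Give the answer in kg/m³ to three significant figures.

The peak of an instantaneous 1D plume sits at x = vt; there the Gaussian factor is 1 and C_max = M/(n_e·A·√(4πDt)), where n_e·A is the pore area the mass is dissolved in.
√(4πDt) = √(4π × 1.36 × 6.36) = 10.43 m, so C_max = 111/(0.41 × 275 × 10.43) = 0.0944 kg/m³.

0.0944 kg/m³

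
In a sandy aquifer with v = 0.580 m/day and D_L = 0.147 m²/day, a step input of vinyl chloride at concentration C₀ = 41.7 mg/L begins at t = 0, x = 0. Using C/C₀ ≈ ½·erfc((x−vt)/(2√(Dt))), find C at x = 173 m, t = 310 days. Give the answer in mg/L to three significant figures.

For a continuous step input, C/C₀ ≈ ½·erfc((x−vt)/(2√(Dt))).
vt = 0.580 × 310 = 179.8 m and 2√(Dt) = 2√(0.147 × 310) = 13.50 m.
Argument (x−vt)/(2√(Dt)) = (173 − 179.8)/13.50 = -0.5037; ½·erfc(-0.5037) = 0.7619.
C = 41.7 × 0.7619 = 31.8 mg/L.

31.8 mg/L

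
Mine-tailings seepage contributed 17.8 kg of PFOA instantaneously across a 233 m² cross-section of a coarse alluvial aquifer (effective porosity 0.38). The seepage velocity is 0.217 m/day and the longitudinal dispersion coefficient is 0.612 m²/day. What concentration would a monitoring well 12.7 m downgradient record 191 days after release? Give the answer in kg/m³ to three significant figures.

For an instantaneous plane source, C(x,t) = M/(n_e·A·√(4πDt)) · exp(−(x−vt)²/(4Dt)), with n_e·A the pore (flow) area.
Plume center vt = 0.217 × 191 = 41.447 m, so the well at 12.7 m is 28.747 m upgradient of the peak.
√(4πDt) = 38.33 m, giving peak height M/(n_e·A·√(4πDt)) = 17.8/(0.38 × 233 × 38.33) = 0.005245 kg/m³.
(x−vt)²/(4Dt) = (-28.747)²/(4 × 0.612 × 191) = 1.767; exp(−1.767) = 0.1708.
C = 0.005245 × 0.1708 = 0.000896 kg/m³.

0.000896 kg/m³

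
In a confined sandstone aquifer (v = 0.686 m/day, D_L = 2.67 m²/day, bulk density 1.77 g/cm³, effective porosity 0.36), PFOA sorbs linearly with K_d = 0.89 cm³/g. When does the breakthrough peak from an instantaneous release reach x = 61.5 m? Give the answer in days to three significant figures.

Retardation factor R = 1 + ρ_b·K_d/n = 1 + 1.77 × 0.89/0.36 = 5.376.
Sorption retards both mechanisms: v_R = v/R = 0.1276 m/day, D_R = D/R = 0.4967 m²/day.
Peak time from v_R²t² + 2D_R t − x² = 0: t = (√(D_R² + v_R²x²) − D_R)/v_R².
√(D_R² + v_R²x²) = √(0.4967² + 0.1276² × 61.5²) = 7.863; v_R² = 0.01628.
t = (7.863 − 0.4967)/0.01628 = 452 days.

452 days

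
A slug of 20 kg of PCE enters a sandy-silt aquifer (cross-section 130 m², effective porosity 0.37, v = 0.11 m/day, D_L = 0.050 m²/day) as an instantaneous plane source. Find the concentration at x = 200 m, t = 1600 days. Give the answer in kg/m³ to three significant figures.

For an instantaneous plane source, C(x,t) = M/(n_e·A·√(4πDt)) · exp(−(x−vt)²/(4Dt)), with n_e·A the pore (flow) area.
Plume center vt = 0.11 × 1600 = 176 m, so the well at 200 m is 24 m downgradient of the peak.
√(4πDt) = 31.71 m, giving peak height M/(n_e·A·√(4πDt)) = 20/(0.37 × 130 × 31.71) = 0.01311 kg/m³.
(x−vt)²/(4Dt) = (24)²/(4 × 0.050 × 1600) = 1.800; exp(−1.800) = 0.1653.
C = 0.01311 × 0.1653 = 0.00217 kg/m³.

0.00217 kg/m³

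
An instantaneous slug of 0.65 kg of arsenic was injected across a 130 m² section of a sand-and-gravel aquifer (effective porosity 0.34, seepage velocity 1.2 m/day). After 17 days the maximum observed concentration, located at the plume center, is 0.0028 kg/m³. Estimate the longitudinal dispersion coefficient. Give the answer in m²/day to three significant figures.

0.129 m²/day

At the plume center C_max = M/(n_e·A·√(4πDt)), so D = M²/(4πt·(n_e·A·C_max)²).
n_e·A·C_max = 0.34 × 130 × 0.0028 = 0.1238 kg/m.
D = 0.65²/(4π × 17 × 0.1238²) = 0.129 m²/day.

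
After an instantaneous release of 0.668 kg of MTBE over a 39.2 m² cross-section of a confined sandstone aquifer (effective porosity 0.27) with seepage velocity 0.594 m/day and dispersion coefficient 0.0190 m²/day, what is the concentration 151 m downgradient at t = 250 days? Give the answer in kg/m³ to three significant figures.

0.00588 kg/m³

For an instantaneous plane source, C(x,t) = M/(n_e·A·√(4πDt)) · exp(−(x−vt)²/(4Dt)), with n_e·A the pore (flow) area.
Plume center vt = 0.594 × 250 = 148.5 m, so the well at 151 m is 2.5 m downgradient of the peak.
√(4πDt) = 7.726 m, giving peak height M/(n_e·A·√(4πDt)) = 0.668/(0.27 × 39.2 × 7.726) = 0.008169 kg/m³.
(x−vt)²/(4Dt) = (2.5)²/(4 × 0.0190 × 250) = 0.3289; exp(−0.3289) = 0.7197.
C = 0.008169 × 0.7197 = 0.00588 kg/m³.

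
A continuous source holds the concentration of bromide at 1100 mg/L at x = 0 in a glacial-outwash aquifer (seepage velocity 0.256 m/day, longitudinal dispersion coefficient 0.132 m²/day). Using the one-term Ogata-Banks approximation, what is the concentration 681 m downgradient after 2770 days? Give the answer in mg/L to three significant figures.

For a continuous step input, C/C₀ ≈ ½·erfc((x−vt)/(2√(Dt))).
vt = 0.256 × 2770 = 709.12 m and 2√(Dt) = 2√(0.132 × 2770) = 38.24 m.
Argument (x−vt)/(2√(Dt)) = (681 − 709.12)/38.24 = -0.7354; ½·erfc(-0.7354) = 0.8508.
C = 1100 × 0.8508 = 936 mg/L.

936 mg/L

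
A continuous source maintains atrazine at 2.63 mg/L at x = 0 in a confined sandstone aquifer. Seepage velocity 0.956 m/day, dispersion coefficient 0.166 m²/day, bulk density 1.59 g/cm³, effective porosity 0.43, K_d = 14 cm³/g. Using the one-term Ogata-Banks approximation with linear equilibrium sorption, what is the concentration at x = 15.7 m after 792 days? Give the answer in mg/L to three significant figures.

0.717 mg/L

Retardation factor R = 1 + ρ_b·K_d/n = 1 + 1.59 × 14/0.43 = 52.77.
Sorption retards both mechanisms: v_R = v/R = 0.01812 m/day, D_R = D/R = 0.003146 m²/day.
v_R·t = 0.01812 × 792 = 14.35104 m; 2√(D_R t) = 3.157 m; argument = (15.7 − 14.35104)/3.157 = 0.4273.
C = C₀ × ½·erfc(0.4273) = 2.63 × 0.2728 = 0.717 mg/L.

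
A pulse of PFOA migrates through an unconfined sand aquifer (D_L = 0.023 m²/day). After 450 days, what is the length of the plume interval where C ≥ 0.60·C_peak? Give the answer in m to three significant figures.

9.20 m

The plume is Gaussian with σ = √(2Dt) = √(2 × 0.023 × 450) = 4.550 m.
C/C_peak = exp(−Δx²/(2σ²)) = 0.60 ⇒ Δx = σ·√(−2 ln 0.60) = 4.550 × 1.011 = 4.600 m.
Width = 2Δx = 9.20 m.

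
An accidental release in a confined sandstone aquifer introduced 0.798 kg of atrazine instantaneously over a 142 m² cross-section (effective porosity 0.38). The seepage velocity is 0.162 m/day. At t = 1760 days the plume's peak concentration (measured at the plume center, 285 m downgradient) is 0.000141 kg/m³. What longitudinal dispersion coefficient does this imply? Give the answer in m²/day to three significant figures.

0.497 m²/day

At the plume center C_max = M/(n_e·A·√(4πDt)), so D = M²/(4πt·(n_e·A·C_max)²).
n_e·A·C_max = 0.38 × 142 × 0.000141 = 0.007608 kg/m.
D = 0.798²/(4π × 1760 × 0.007608²) = 0.497 m²/day.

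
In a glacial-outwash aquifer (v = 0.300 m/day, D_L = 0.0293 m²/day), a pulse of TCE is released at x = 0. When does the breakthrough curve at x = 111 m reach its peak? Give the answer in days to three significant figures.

370 days

For the 1D instantaneous-source solution, setting ∂C/∂t = 0 at fixed x gives v²t² + 2Dt − x² = 0, so t = (√(D² + v²x²) − D)/v².
√(D² + v²x²) = √(0.0293² + 0.300² × 111²) = 33.30; v² = 0.09.
t = (33.30 − 0.0293)/0.09 = 370 days (vs. the pure-advection estimate x/v = 370 d).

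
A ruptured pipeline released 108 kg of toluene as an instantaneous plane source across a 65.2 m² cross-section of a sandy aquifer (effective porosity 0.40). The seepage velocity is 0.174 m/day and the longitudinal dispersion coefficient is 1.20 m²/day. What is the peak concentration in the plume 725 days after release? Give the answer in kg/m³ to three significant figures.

The peak of an instantaneous 1D plume sits at x = vt; there the Gaussian factor is 1 and C_max = M/(n_e·A·√(4πDt)), where n_e·A is the pore area the mass is dissolved in.
√(4πDt) = √(4π × 1.20 × 725) = 104.6 m, so C_max = 108/(0.40 × 65.2 × 104.6) = 0.0396 kg/m³.

0.0396 kg/m³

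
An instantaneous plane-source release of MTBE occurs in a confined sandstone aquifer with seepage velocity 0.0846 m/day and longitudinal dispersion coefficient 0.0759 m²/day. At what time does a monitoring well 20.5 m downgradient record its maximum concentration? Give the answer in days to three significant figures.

232 days

For the 1D instantaneous-source solution, setting ∂C/∂t = 0 at fixed x gives v²t² + 2Dt − x² = 0, so t = (√(D² + v²x²) − D)/v².
√(D² + v²x²) = √(0.0759² + 0.0846² × 20.5²) = 1.736; v² = 0.00715716.
t = (1.736 − 0.0759)/0.00715716 = 232 days (vs. the pure-advection estimate x/v = 242 d).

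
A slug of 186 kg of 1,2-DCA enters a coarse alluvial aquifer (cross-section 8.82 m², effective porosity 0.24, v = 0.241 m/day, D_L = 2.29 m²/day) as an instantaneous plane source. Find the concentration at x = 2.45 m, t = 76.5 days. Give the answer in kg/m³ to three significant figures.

For an instantaneous plane source, C(x,t) = M/(n_e·A·√(4πDt)) · exp(−(x−vt)²/(4Dt)), with n_e·A the pore (flow) area.
Plume center vt = 0.241 × 76.5 = 18.4365 m, so the well at 2.45 m is 15.9865 m upgradient of the peak.
√(4πDt) = 46.92 m, giving peak height M/(n_e·A·√(4πDt)) = 186/(0.24 × 8.82 × 46.92) = 1.873 kg/m³.
(x−vt)²/(4Dt) = (-15.9865)²/(4 × 2.29 × 76.5) = 0.3647; exp(−0.3647) = 0.6944.
C = 1.873 × 0.6944 = 1.30 kg/m³.

1.30 kg/m³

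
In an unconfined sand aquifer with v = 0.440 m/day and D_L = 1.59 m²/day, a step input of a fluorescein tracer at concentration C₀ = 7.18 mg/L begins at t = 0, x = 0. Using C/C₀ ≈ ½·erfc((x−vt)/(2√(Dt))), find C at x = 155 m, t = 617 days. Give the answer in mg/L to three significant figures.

7.15 mg/L

For a continuous step input, C/C₀ ≈ ½·erfc((x−vt)/(2√(Dt))).
vt = 0.440 × 617 = 271.48 m and 2√(Dt) = 2√(1.59 × 617) = 62.64 m.
Argument (x−vt)/(2√(Dt)) = (155 − 271.48)/62.64 = -1.860; ½·erfc(-1.860) = 0.9957.
C = 7.18 × 0.9957 = 7.15 mg/L.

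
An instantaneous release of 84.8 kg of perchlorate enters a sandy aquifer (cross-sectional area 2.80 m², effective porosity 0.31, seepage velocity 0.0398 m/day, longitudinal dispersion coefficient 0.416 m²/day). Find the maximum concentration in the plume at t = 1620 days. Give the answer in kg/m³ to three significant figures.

1.06 kg/m³

The peak of an instantaneous 1D plume sits at x = vt; there the Gaussian factor is 1 and C_max = M/(n_e·A·√(4πDt)), where n_e·A is the pore area the mass is dissolved in.
√(4πDt) = √(4π × 0.416 × 1620) = 92.03 m, so C_max = 84.8/(0.31 × 2.80 × 92.03) = 1.06 kg/m³.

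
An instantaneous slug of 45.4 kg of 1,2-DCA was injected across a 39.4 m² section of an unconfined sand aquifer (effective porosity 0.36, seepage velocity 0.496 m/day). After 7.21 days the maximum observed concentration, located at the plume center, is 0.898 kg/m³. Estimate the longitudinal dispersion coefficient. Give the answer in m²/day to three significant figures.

At the plume center C_max = M/(n_e·A·√(4πDt)), so D = M²/(4πt·(n_e·A·C_max)²).
n_e·A·C_max = 0.36 × 39.4 × 0.898 = 12.74 kg/m.
D = 45.4²/(4π × 7.21 × 12.74²) = 0.140 m²/day.

0.140 m²/day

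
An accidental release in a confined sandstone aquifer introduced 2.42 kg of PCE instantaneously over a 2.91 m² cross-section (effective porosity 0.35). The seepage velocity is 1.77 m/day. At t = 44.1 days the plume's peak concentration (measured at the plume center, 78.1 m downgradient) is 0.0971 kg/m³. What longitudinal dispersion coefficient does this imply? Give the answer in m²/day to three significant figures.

1.08 m²/day

At the plume center C_max = M/(n_e·A·√(4πDt)), so D = M²/(4πt·(n_e·A·C_max)²).
n_e·A·C_max = 0.35 × 2.91 × 0.0971 = 0.09890 kg/m.
D = 2.42²/(4π × 44.1 × 0.09890²) = 1.08 m²/day.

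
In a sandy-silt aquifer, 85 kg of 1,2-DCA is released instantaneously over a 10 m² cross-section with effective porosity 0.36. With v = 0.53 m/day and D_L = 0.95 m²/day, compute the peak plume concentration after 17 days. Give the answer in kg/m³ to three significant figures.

1.66 kg/m³

The peak of an instantaneous 1D plume sits at x = vt; there the Gaussian factor is 1 and C_max = M/(n_e·A·√(4πDt)), where n_e·A is the pore area the mass is dissolved in.
√(4πDt) = √(4π × 0.95 × 17) = 14.25 m, so C_max = 85/(0.36 × 10 × 14.25) = 1.66 kg/m³.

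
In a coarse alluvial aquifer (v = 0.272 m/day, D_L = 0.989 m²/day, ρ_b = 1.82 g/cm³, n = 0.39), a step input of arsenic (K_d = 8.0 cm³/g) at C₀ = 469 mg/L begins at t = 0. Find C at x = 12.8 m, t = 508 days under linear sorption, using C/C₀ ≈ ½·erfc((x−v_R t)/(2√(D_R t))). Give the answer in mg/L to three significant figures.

17.0 mg/L

Retardation factor R = 1 + ρ_b·K_d/n = 1 + 1.82 × 8.0/0.39 = 38.33.
Sorption retards both mechanisms: v_R = v/R = 0.007096 m/day, D_R = D/R = 0.02580 m²/day.
v_R·t = 0.007096 × 508 = 3.604768 m; 2√(D_R t) = 7.241 m; argument = (12.8 − 3.604768)/7.241 = 1.270.
C = C₀ × ½·erfc(1.270) = 469 × 0.03624 = 17.0 mg/L.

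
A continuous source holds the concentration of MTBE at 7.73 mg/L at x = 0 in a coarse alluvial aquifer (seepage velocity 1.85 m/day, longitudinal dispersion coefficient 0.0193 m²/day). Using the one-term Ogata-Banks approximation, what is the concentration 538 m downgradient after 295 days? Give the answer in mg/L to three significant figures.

For a continuous step input, C/C₀ ≈ ½·erfc((x−vt)/(2√(Dt))).
vt = 1.85 × 295 = 545.75 m and 2√(Dt) = 2√(0.0193 × 295) = 4.772 m.
Argument (x−vt)/(2√(Dt)) = (538 − 545.75)/4.772 = -1.624; ½·erfc(-1.624) = 0.9892.
C = 7.73 × 0.9892 = 7.65 mg/L.

7.65 mg/L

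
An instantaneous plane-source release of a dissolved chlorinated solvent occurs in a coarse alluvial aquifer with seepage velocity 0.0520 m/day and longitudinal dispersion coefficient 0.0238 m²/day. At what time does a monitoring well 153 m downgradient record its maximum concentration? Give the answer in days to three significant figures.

2930 days

For the 1D instantaneous-source solution, setting ∂C/∂t = 0 at fixed x gives v²t² + 2Dt − x² = 0, so t = (√(D² + v²x²) − D)/v².
√(D² + v²x²) = √(0.0238² + 0.0520² × 153²) = 7.956; v² = 0.002704.
t = (7.956 − 0.0238)/0.002704 = 2930 days (vs. the pure-advection estimate x/v = 2940 d).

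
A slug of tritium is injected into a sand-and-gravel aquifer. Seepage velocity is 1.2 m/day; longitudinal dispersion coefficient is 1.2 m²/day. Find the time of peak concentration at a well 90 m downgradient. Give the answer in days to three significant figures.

74.2 days

For the 1D instantaneous-source solution, setting ∂C/∂t = 0 at fixed x gives v²t² + 2Dt − x² = 0, so t = (√(D² + v²x²) − D)/v².
√(D² + v²x²) = √(1.2² + 1.2² × 90²) = 108.0; v² = 1.44.
t = (108.0 − 1.2)/1.44 = 74.2 days (vs. the pure-advection estimate x/v = 75.0 d).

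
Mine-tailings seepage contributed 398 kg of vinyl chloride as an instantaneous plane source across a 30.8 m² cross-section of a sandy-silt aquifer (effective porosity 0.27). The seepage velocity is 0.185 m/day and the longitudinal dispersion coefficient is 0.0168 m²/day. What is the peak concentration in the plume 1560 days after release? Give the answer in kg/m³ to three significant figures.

2.64 kg/m³

The peak of an instantaneous 1D plume sits at x = vt; there the Gaussian factor is 1 and C_max = M/(n_e·A·√(4πDt)), where n_e·A is the pore area the mass is dissolved in.
√(4πDt) = √(4π × 0.0168 × 1560) = 18.15 m, so C_max = 398/(0.27 × 30.8 × 18.15) = 2.64 kg/m³.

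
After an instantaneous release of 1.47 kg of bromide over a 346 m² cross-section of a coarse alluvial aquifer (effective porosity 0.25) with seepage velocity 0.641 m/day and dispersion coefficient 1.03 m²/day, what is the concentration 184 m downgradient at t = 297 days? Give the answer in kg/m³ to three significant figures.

0.000265 kg/m³

For an instantaneous plane source, C(x,t) = M/(n_e·A·√(4πDt)) · exp(−(x−vt)²/(4Dt)), with n_e·A the pore (flow) area.
Plume center vt = 0.641 × 297 = 190.377 m, so the well at 184 m is 6.377 m upgradient of the peak.
√(4πDt) = 62.00 m, giving peak height M/(n_e·A·√(4πDt)) = 1.47/(0.25 × 346 × 62.00) = 0.0002741 kg/m³.
(x−vt)²/(4Dt) = (-6.377)²/(4 × 1.03 × 297) = 0.03323; exp(−0.03323) = 0.9673.
C = 0.0002741 × 0.9673 = 0.000265 kg/m³.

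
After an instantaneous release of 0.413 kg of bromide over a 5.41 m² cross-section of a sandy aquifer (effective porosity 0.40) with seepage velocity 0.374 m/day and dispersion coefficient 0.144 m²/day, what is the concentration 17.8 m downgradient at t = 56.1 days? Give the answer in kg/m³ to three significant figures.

0.0138 kg/m³

For an instantaneous plane source, C(x,t) = M/(n_e·A·√(4πDt)) · exp(−(x−vt)²/(4Dt)), with n_e·A the pore (flow) area.
Plume center vt = 0.374 × 56.1 = 20.9814 m, so the well at 17.8 m is 3.1814 m upgradient of the peak.
√(4πDt) = 10.08 m, giving peak height M/(n_e·A·√(4πDt)) = 0.413/(0.40 × 5.41 × 10.08) = 0.01893 kg/m³.
(x−vt)²/(4Dt) = (-3.1814)²/(4 × 0.144 × 56.1) = 0.3132; exp(−0.3132) = 0.7311.
C = 0.01893 × 0.7311 = 0.0138 kg/m³.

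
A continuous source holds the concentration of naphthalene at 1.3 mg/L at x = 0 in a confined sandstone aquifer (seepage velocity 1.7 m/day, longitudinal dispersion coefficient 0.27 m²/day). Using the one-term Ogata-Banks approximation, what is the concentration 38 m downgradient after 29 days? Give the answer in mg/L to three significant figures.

For a continuous step input, C/C₀ ≈ ½·erfc((x−vt)/(2√(Dt))).
vt = 1.7 × 29 = 49.3 m and 2√(Dt) = 2√(0.27 × 29) = 5.596 m.
Argument (x−vt)/(2√(Dt)) = (38 − 49.3)/5.596 = -2.019; ½·erfc(-2.019) = 0.9979.
C = 1.3 × 0.9979 = 1.30 mg/L.

1.30 mg/L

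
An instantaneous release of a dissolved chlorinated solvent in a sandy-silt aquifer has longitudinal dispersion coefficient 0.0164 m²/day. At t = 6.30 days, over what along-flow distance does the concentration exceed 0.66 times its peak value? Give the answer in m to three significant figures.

The plume is Gaussian with σ = √(2Dt) = √(2 × 0.0164 × 6.30) = 0.4546 m.
C/C_peak = exp(−Δx²/(2σ²)) = 0.66 ⇒ Δx = σ·√(−2 ln 0.66) = 0.4546 × 0.9116 = 0.4144 m.
Width = 2Δx = 0.829 m.

0.829 m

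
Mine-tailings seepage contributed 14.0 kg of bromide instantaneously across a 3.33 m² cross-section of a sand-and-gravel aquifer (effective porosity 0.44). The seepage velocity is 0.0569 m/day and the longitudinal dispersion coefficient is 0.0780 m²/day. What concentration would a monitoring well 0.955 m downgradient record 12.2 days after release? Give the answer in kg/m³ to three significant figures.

For an instantaneous plane source, C(x,t) = M/(n_e·A·√(4πDt)) · exp(−(x−vt)²/(4Dt)), with n_e·A the pore (flow) area.
Plume center vt = 0.0569 × 12.2 = 0.69418 m, so the well at 0.955 m is 0.26082 m downgradient of the peak.
√(4πDt) = 3.458 m, giving peak height M/(n_e·A·√(4πDt)) = 14.0/(0.44 × 3.33 × 3.458) = 2.763 kg/m³.
(x−vt)²/(4Dt) = (0.26082)²/(4 × 0.0780 × 12.2) = 0.01787; exp(−0.01787) = 0.9823.
C = 2.763 × 0.9823 = 2.71 kg/m³.

2.71 kg/m³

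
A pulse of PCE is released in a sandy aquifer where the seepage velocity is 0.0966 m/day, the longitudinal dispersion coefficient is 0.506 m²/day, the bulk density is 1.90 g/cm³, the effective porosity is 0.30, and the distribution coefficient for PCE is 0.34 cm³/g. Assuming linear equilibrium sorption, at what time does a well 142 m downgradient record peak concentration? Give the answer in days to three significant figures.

4470 days

Retardation factor R = 1 + ρ_b·K_d/n = 1 + 1.90 × 0.34/0.30 = 3.153.
Sorption retards both mechanisms: v_R = v/R = 0.03064 m/day, D_R = D/R = 0.1605 m²/day.
Peak time from v_R²t² + 2D_R t − x² = 0: t = (√(D_R² + v_R²x²) − D_R)/v_R².
√(D_R² + v_R²x²) = √(0.1605² + 0.03064² × 142²) = 4.354; v_R² = 0.0009388.
t = (4.354 − 0.1605)/0.0009388 = 4470 days.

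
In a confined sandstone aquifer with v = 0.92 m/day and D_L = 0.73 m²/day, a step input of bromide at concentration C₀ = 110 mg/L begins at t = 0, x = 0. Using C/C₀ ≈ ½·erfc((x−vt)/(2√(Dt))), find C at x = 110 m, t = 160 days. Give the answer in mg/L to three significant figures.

109 mg/L

For a continuous step input, C/C₀ ≈ ½·erfc((x−vt)/(2√(Dt))).
vt = 0.92 × 160 = 147.2 m and 2√(Dt) = 2√(0.73 × 160) = 21.61 m.
Argument (x−vt)/(2√(Dt)) = (110 − 147.2)/21.61 = -1.721; ½·erfc(-1.721) = 0.9925.
C = 110 × 0.9925 = 109 mg/L.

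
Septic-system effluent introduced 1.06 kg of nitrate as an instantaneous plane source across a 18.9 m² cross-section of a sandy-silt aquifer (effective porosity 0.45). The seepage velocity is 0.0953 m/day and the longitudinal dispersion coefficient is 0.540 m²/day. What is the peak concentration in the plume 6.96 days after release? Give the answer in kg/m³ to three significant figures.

0.0181 kg/m³

The peak of an instantaneous 1D plume sits at x = vt; there the Gaussian factor is 1 and C_max = M/(n_e·A·√(4πDt)), where n_e·A is the pore area the mass is dissolved in.
√(4πDt) = √(4π × 0.540 × 6.96) = 6.872 m, so C_max = 1.06/(0.45 × 18.9 × 6.872) = 0.0181 kg/m³.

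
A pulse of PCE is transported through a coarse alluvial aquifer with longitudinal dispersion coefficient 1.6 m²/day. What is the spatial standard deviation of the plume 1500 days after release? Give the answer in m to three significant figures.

Dispersive spreading gives a Gaussian with σ² = 2Dt; advection only shifts the center.
σ = √(2 × 1.6 × 1500) = 69.3 m.

69.3 m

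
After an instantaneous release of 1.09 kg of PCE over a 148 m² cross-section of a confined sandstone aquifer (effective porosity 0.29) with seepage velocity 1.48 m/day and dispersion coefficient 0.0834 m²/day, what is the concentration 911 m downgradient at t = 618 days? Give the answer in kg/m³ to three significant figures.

0.000936 kg/m³

For an instantaneous plane source, C(x,t) = M/(n_e·A·√(4πDt)) · exp(−(x−vt)²/(4Dt)), with n_e·A the pore (flow) area.
Plume center vt = 1.48 × 618 = 914.64 m, so the well at 911 m is 3.64 m upgradient of the peak.
√(4πDt) = 25.45 m, giving peak height M/(n_e·A·√(4πDt)) = 1.09/(0.29 × 148 × 25.45) = 0.0009979 kg/m³.
(x−vt)²/(4Dt) = (-3.64)²/(4 × 0.0834 × 618) = 0.06427; exp(−0.06427) = 0.9378.
C = 0.0009979 × 0.9378 = 0.000936 kg/m³.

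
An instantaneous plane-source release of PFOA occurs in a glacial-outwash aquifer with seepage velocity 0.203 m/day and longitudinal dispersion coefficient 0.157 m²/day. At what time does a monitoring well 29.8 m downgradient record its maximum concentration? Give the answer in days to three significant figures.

For the 1D instantaneous-source solution, setting ∂C/∂t = 0 at fixed x gives v²t² + 2Dt − x² = 0, so t = (√(D² + v²x²) − D)/v².
√(D² + v²x²) = √(0.157² + 0.203² × 29.8²) = 6.051; v² = 0.041209.
t = (6.051 − 0.157)/0.041209 = 143 days (vs. the pure-advection estimate x/v = 147 d).

143 days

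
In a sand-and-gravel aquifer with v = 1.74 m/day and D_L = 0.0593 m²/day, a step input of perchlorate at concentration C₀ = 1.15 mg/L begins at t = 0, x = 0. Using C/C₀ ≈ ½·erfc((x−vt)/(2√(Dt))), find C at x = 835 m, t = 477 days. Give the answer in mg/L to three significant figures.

For a continuous step input, C/C₀ ≈ ½·erfc((x−vt)/(2√(Dt))).
vt = 1.74 × 477 = 829.98 m and 2√(Dt) = 2√(0.0593 × 477) = 10.64 m.
Argument (x−vt)/(2√(Dt)) = (835 − 829.98)/10.64 = 0.4718; ½·erfc(0.4718) = 0.2523.
C = 1.15 × 0.2523 = 0.290 mg/L.

0.290 mg/L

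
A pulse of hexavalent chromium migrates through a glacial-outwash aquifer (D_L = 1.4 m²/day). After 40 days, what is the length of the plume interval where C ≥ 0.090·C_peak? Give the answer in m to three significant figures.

46.4 m

The plume is Gaussian with σ = √(2Dt) = √(2 × 1.4 × 40) = 10.58 m.
C/C_peak = exp(−Δx²/(2σ²)) = 0.090 ⇒ Δx = σ·√(−2 ln 0.090) = 10.58 × 2.195 = 23.22 m.
Width = 2Δx = 46.4 m.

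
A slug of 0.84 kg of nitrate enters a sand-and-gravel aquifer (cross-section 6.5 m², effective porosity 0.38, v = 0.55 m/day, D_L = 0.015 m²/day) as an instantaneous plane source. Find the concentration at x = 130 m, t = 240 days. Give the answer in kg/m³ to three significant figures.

For an instantaneous plane source, C(x,t) = M/(n_e·A·√(4πDt)) · exp(−(x−vt)²/(4Dt)), with n_e·A the pore (flow) area.
Plume center vt = 0.55 × 240 = 132 m, so the well at 130 m is 2 m upgradient of the peak.
√(4πDt) = 6.726 m, giving peak height M/(n_e·A·√(4πDt)) = 0.84/(0.38 × 6.5 × 6.726) = 0.05056 kg/m³.
(x−vt)²/(4Dt) = (-2)²/(4 × 0.015 × 240) = 0.2778; exp(−0.2778) = 0.7574.
C = 0.05056 × 0.7574 = 0.0383 kg/m³.

0.0383 kg/m³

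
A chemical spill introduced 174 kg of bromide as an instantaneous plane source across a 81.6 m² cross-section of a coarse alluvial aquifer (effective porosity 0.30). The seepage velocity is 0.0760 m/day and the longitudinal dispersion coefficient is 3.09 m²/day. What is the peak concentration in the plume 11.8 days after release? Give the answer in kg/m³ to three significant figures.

The peak of an instantaneous 1D plume sits at x = vt; there the Gaussian factor is 1 and C_max = M/(n_e·A·√(4πDt)), where n_e·A is the pore area the mass is dissolved in.
√(4πDt) = √(4π × 3.09 × 11.8) = 21.41 m, so C_max = 174/(0.30 × 81.6 × 21.41) = 0.332 kg/m³.

0.332 kg/m³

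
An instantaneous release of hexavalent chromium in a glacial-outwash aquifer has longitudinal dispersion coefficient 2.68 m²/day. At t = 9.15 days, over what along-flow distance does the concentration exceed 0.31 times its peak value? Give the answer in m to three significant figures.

The plume is Gaussian with σ = √(2Dt) = √(2 × 2.68 × 9.15) = 7.003 m.
C/C_peak = exp(−Δx²/(2σ²)) = 0.31 ⇒ Δx = σ·√(−2 ln 0.31) = 7.003 × 1.530 = 10.71 m.
Width = 2Δx = 21.4 m.

21.4 m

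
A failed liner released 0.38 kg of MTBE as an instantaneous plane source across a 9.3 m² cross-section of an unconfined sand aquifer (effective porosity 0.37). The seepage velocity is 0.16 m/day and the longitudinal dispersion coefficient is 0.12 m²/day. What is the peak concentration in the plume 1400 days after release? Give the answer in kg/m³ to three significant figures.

The peak of an instantaneous 1D plume sits at x = vt; there the Gaussian factor is 1 and C_max = M/(n_e·A·√(4πDt)), where n_e·A is the pore area the mass is dissolved in.
√(4πDt) = √(4π × 0.12 × 1400) = 45.95 m, so C_max = 0.38/(0.37 × 9.3 × 45.95) = 0.00240 kg/m³.

0.00240 kg/m³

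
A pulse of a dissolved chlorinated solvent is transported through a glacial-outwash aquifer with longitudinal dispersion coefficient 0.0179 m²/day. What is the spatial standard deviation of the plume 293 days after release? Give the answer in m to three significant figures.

Dispersive spreading gives a Gaussian with σ² = 2Dt; advection only shifts the center.
σ = √(2 × 0.0179 × 293) = 3.24 m.

3.24 m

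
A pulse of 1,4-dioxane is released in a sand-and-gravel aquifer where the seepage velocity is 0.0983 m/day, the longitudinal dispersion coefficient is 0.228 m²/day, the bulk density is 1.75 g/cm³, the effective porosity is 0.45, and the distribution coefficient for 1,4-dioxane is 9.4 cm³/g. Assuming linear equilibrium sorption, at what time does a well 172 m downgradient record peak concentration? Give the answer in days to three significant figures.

64800 days

Retardation factor R = 1 + ρ_b·K_d/n = 1 + 1.75 × 9.4/0.45 = 37.56.
Sorption retards both mechanisms: v_R = v/R = 0.002617 m/day, D_R = D/R = 0.006070 m²/day.
Peak time from v_R²t² + 2D_R t − x² = 0: t = (√(D_R² + v_R²x²) − D_R)/v_R².
√(D_R² + v_R²x²) = √(0.006070² + 0.002617² × 172²) = 0.4502; v_R² = 6.849e-06.
t = (0.4502 − 0.006070)/6.849e-06 = 64800 days.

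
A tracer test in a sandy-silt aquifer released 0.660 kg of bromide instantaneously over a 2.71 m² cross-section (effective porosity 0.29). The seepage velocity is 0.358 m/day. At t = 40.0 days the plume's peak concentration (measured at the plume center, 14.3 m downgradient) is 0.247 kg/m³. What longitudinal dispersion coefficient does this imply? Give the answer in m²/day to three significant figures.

0.0230 m²/day

At the plume center C_max = M/(n_e·A·√(4πDt)), so D = M²/(4πt·(n_e·A·C_max)²).
n_e·A·C_max = 0.29 × 2.71 × 0.247 = 0.1941 kg/m.
D = 0.660²/(4π × 40.0 × 0.1941²) = 0.0230 m²/day.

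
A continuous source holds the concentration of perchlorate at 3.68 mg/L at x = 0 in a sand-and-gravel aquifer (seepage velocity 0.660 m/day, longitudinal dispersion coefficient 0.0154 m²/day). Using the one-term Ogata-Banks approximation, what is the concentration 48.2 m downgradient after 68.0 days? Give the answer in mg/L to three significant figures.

0.0401 mg/L

For a continuous step input, C/C₀ ≈ ½·erfc((x−vt)/(2√(Dt))).
vt = 0.660 × 68.0 = 44.88 m and 2√(Dt) = 2√(0.0154 × 68.0) = 2.047 m.
Argument (x−vt)/(2√(Dt)) = (48.2 − 44.88)/2.047 = 1.622; ½·erfc(1.622) = 0.01090.
C = 3.68 × 0.01090 = 0.0401 mg/L.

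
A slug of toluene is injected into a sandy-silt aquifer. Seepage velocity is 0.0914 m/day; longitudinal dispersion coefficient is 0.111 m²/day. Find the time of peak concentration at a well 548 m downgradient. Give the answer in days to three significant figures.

For the 1D instantaneous-source solution, setting ∂C/∂t = 0 at fixed x gives v²t² + 2Dt − x² = 0, so t = (√(D² + v²x²) − D)/v².
√(D² + v²x²) = √(0.111² + 0.0914² × 548²) = 50.09; v² = 0.00835396.
t = (50.09 − 0.111)/0.00835396 = 5980 days (vs. the pure-advection estimate x/v = 6000 d).

5980 days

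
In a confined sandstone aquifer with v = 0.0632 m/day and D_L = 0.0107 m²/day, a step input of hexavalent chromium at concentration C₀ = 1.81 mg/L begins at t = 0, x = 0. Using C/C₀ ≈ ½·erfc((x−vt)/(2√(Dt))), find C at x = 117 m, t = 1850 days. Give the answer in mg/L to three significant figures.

0.896 mg/L

For a continuous step input, C/C₀ ≈ ½·erfc((x−vt)/(2√(Dt))).
vt = 0.0632 × 1850 = 116.92 m and 2√(Dt) = 2√(0.0107 × 1850) = 8.898 m.
Argument (x−vt)/(2√(Dt)) = (117 − 116.92)/8.898 = 0.008991; ½·erfc(0.008991) = 0.4949.
C = 1.81 × 0.4949 = 0.896 mg/L.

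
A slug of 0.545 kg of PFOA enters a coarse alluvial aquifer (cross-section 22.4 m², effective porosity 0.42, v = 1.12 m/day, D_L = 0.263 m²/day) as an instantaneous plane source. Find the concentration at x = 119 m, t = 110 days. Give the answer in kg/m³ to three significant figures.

For an instantaneous plane source, C(x,t) = M/(n_e·A·√(4πDt)) · exp(−(x−vt)²/(4Dt)), with n_e·A the pore (flow) area.
Plume center vt = 1.12 × 110 = 123.2 m, so the well at 119 m is 4.2 m upgradient of the peak.
√(4πDt) = 19.07 m, giving peak height M/(n_e·A·√(4πDt)) = 0.545/(0.42 × 22.4 × 19.07) = 0.003038 kg/m³.
(x−vt)²/(4Dt) = (-4.2)²/(4 × 0.263 × 110) = 0.1524; exp(−0.1524) = 0.8586.
C = 0.003038 × 0.8586 = 0.00261 kg/m³.

0.00261 kg/m³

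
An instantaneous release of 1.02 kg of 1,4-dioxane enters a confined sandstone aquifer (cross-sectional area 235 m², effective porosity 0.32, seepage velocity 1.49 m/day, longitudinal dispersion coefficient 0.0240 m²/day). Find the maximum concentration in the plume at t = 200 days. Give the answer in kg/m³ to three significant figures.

0.00175 kg/m³

The peak of an instantaneous 1D plume sits at x = vt; there the Gaussian factor is 1 and C_max = M/(n_e·A·√(4πDt)), where n_e·A is the pore area the mass is dissolved in.
√(4πDt) = √(4π × 0.0240 × 200) = 7.767 m, so C_max = 1.02/(0.32 × 235 × 7.767) = 0.00175 kg/m³.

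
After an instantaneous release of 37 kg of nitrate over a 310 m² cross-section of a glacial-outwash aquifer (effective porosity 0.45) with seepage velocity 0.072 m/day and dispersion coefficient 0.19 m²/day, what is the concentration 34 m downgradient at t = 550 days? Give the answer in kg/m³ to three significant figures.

0.00679 kg/m³

For an instantaneous plane source, C(x,t) = M/(n_e·A·√(4πDt)) · exp(−(x−vt)²/(4Dt)), with n_e·A the pore (flow) area.
Plume center vt = 0.072 × 550 = 39.6 m, so the well at 34 m is 5.6 m upgradient of the peak.
√(4πDt) = 36.24 m, giving peak height M/(n_e·A·√(4πDt)) = 37/(0.45 × 310 × 36.24) = 0.007319 kg/m³.
(x−vt)²/(4Dt) = (-5.6)²/(4 × 0.19 × 550) = 0.07502; exp(−0.07502) = 0.9277.
C = 0.007319 × 0.9277 = 0.00679 kg/m³.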